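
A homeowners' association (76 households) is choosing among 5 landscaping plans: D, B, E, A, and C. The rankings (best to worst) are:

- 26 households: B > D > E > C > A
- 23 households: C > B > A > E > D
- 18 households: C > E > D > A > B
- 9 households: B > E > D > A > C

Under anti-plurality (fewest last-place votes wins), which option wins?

E

Last-place votes: D 23, B 18, E 0, A 26, C 9.
E is ranked last by the fewest voters, so E wins.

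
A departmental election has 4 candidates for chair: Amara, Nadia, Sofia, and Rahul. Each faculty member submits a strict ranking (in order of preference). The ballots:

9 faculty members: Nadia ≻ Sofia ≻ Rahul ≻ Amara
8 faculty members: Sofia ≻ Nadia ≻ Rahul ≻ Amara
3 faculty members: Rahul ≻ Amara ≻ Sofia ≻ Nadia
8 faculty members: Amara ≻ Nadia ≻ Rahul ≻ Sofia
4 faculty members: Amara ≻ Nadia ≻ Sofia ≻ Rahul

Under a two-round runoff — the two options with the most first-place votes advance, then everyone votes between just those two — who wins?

Nadia

Round 1 first-place votes: Amara 12, Nadia 9, Sofia 8, Rahul 3.
Amara and Nadia advance.
Runoff: Amara is preferred to Nadia by 15 voters; Nadia by 17.
Nadia wins the runoff.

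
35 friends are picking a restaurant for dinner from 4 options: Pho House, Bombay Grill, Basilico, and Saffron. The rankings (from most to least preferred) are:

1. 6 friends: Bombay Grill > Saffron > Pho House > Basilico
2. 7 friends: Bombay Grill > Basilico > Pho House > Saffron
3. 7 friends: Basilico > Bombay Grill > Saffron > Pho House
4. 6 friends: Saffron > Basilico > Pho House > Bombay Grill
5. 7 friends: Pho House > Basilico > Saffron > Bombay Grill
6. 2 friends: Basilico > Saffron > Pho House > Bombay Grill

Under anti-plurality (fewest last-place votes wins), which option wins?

Basilico

Last-place votes: Pho House 7, Bombay Grill 15, Basilico 6, Saffron 7.
Basilico is ranked last by the fewest voters, so Basilico wins.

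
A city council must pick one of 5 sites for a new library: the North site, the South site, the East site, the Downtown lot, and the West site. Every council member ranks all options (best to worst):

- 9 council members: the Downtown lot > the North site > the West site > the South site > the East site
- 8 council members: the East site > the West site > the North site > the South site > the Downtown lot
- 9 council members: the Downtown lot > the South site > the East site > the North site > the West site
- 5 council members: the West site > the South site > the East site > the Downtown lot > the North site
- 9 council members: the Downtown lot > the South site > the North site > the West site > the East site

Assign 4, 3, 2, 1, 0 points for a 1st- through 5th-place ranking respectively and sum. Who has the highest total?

the North site: 9·3 + 8·2 + 9·1 + 5·0 + 9·2 = 70
the South site: 9·1 + 8·1 + 9·3 + 5·3 + 9·3 = 86
the East site: 9·0 + 8·4 + 9·2 + 5·2 + 9·0 = 60
the Downtown lot: 9·4 + 8·0 + 9·4 + 5·1 + 9·4 = 113
the West site: 9·2 + 8·3 + 9·0 + 5·4 + 9·1 = 71
the Downtown lot has the highest Borda score (113).

the Downtown lot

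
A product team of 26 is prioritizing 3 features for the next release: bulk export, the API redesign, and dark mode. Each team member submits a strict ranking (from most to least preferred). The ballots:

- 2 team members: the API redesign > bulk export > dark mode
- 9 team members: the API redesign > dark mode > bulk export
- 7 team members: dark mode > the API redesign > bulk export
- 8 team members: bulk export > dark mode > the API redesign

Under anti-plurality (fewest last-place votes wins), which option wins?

Last-place votes: bulk export 16, the API redesign 8, dark mode 2.
dark mode is ranked last by the fewest voters, so dark mode wins.

dark mode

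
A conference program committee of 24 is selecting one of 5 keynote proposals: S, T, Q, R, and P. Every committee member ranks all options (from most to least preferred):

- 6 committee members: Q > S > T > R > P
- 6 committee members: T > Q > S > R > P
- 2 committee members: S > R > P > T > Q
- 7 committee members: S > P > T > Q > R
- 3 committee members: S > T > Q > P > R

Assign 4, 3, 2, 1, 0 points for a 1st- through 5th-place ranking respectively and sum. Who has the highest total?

S

S: 6·3 + 6·2 + 2·4 + 7·4 + 3·4 = 78
T: 6·2 + 6·4 + 2·1 + 7·2 + 3·3 = 61
Q: 6·4 + 6·3 + 2·0 + 7·1 + 3·2 = 55
R: 6·1 + 6·1 + 2·3 + 7·0 + 3·0 = 18
P: 6·0 + 6·0 + 2·2 + 7·3 + 3·1 = 28
S has the highest Borda score (78).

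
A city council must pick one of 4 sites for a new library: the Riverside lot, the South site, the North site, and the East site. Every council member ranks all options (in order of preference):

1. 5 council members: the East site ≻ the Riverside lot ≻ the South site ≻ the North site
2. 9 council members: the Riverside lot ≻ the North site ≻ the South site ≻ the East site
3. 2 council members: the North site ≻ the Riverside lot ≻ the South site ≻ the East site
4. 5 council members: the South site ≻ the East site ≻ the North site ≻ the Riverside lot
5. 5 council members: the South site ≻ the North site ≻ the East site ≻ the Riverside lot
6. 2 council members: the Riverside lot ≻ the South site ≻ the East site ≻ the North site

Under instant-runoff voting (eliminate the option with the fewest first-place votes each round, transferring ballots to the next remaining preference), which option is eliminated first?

Round 1: the Riverside lot 11, the South site 10, the North site 2, the East site 5. Eliminate the North site.

the North site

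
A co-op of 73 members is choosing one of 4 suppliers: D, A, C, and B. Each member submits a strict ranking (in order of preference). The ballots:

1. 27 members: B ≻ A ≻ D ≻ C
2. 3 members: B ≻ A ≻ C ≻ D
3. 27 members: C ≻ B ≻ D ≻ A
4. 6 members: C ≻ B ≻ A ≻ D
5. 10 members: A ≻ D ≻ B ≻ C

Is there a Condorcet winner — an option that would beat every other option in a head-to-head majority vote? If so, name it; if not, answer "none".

B

B vs D: 63–10 for B.
B vs A: 63–10 for B.
B vs C: 40–33 for B.
B beats every other option head-to-head.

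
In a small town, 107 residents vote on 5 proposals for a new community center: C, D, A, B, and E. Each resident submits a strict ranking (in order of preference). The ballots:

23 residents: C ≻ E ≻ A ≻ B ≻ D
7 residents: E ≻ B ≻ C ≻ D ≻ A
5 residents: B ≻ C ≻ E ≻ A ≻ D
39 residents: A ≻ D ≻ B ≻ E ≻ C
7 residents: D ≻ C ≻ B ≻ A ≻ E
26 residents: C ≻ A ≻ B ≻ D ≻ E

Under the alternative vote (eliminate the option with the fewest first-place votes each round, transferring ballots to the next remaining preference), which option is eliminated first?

Round 1: C 49, D 7, A 39, B 5, E 7. Eliminate B.

B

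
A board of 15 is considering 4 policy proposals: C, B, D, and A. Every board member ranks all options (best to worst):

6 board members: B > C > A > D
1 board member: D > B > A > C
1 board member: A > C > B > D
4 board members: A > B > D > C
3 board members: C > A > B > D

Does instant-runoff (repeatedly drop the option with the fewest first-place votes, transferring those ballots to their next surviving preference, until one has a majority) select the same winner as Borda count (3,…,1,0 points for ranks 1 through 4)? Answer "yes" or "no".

Instant-runoff — R1 C 3, B 6, D 1, A 5 (D out); R2 C 3, B 7, A 5 (C out); R3 B 7, A 8 (A winner). Winner: A.
Borda — scores: C 23, B 32, D 7, A 28. Winner: B.
The two methods disagree.

no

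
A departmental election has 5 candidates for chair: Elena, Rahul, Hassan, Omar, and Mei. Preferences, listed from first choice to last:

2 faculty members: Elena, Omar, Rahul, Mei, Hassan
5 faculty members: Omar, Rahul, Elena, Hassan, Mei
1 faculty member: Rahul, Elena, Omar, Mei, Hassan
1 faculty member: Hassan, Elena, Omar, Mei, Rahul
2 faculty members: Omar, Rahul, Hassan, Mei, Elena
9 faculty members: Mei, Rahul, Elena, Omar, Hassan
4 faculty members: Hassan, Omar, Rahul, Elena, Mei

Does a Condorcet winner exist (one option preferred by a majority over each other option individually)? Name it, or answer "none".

Checking pairwise contests:
Rahul beats Elena 21–3.
Omar beats Rahul 14–10.
Elena beats Hassan 17–7.
Elena beats Omar 13–11.
Elena beats Mei 13–11.
Every option loses at least one head-to-head, so there is no Condorcet winner.

none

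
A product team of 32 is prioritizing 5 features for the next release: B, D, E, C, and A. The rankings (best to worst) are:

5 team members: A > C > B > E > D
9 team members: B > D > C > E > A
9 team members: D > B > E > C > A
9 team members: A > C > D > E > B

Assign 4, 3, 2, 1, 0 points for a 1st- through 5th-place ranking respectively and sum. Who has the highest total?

B: 5·2 + 9·4 + 9·3 + 9·0 = 73
D: 5·0 + 9·3 + 9·4 + 9·2 = 81
E: 5·1 + 9·1 + 9·2 + 9·1 = 41
C: 5·3 + 9·2 + 9·1 + 9·3 = 69
A: 5·4 + 9·0 + 9·0 + 9·4 = 56
D has the highest Borda score (81).

D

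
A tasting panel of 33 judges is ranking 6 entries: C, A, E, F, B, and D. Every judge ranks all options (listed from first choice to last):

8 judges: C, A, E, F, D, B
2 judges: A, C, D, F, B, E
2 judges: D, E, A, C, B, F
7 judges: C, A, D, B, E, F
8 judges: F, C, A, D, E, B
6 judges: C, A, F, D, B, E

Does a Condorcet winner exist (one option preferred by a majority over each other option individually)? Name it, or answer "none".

C vs A: 29–4 for C.
C vs E: 31–2 for C.
C vs F: 25–8 for C.
C vs B: 33–0 for C.
C vs D: 31–2 for C.
C beats every other option head-to-head.

C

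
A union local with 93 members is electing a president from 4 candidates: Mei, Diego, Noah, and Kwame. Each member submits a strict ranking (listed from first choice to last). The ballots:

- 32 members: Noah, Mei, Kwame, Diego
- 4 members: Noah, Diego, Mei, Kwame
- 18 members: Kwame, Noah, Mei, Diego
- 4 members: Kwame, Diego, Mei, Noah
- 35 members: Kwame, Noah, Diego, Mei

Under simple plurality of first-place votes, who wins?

Kwame

First-place votes: Mei 0, Diego 0, Noah 36, Kwame 57.
Kwame has the most first-place votes.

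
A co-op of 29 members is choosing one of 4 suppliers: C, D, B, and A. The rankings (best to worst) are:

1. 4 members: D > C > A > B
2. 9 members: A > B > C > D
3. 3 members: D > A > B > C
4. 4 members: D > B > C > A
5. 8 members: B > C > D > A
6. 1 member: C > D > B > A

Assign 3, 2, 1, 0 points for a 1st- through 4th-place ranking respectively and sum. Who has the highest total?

C: 4·2 + 9·1 + 3·0 + 4·1 + 8·2 + 1·3 = 40
D: 4·3 + 9·0 + 3·3 + 4·3 + 8·1 + 1·2 = 43
B: 4·0 + 9·2 + 3·1 + 4·2 + 8·3 + 1·1 = 54
A: 4·1 + 9·3 + 3·2 + 4·0 + 8·0 + 1·0 = 37
B has the highest Borda score (54).

B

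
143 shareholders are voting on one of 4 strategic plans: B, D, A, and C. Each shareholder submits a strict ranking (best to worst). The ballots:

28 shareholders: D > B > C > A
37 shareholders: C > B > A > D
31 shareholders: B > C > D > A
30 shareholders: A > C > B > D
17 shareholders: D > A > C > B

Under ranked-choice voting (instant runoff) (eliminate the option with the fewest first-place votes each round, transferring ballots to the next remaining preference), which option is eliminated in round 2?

B

Round 1: B 31, D 45, A 30, C 37. Eliminate A.
Round 2: B 31, D 45, C 67. Eliminate B.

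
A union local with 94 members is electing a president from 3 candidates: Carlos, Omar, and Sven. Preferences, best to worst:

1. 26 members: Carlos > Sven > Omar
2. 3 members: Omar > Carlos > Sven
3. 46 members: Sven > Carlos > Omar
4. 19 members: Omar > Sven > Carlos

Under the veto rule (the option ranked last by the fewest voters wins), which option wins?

Last-place votes: Carlos 19, Omar 72, Sven 3.
Sven is ranked last by the fewest voters, so Sven wins.

Sven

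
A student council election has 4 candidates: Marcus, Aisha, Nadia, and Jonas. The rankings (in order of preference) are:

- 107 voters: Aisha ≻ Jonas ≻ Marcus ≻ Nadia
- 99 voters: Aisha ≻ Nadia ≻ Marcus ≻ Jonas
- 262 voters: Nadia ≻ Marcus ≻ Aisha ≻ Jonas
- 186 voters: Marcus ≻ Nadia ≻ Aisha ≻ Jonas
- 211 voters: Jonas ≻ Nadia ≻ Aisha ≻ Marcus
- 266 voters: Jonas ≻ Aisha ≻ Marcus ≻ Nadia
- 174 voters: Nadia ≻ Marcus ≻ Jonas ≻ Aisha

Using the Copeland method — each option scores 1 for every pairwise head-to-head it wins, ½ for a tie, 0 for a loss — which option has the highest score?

Nadia

Marcus: beats Jonas; loses to Aisha and Nadia → score 1.
Aisha: beats Marcus and Jonas; loses to Nadia → score 2.
Nadia: beats Marcus, Aisha, and Jonas → score 3.
Jonas: loses to Marcus, Aisha, and Nadia → score 0.
Nadia has the best pairwise record.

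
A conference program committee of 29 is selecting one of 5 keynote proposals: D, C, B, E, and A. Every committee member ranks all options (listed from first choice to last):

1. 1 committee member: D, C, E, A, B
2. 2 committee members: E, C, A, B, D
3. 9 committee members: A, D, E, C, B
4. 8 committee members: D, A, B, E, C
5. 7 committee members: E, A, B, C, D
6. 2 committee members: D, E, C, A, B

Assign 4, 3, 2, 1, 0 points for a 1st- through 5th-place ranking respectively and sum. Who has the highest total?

A

D: 1·4 + 2·0 + 9·3 + 8·4 + 7·0 + 2·4 = 71
C: 1·3 + 2·3 + 9·1 + 8·0 + 7·1 + 2·2 = 29
B: 1·0 + 2·1 + 9·0 + 8·2 + 7·2 + 2·0 = 32
E: 1·2 + 2·4 + 9·2 + 8·1 + 7·4 + 2·3 = 70
A: 1·1 + 2·2 + 9·4 + 8·3 + 7·3 + 2·1 = 88
A has the highest Borda score (88).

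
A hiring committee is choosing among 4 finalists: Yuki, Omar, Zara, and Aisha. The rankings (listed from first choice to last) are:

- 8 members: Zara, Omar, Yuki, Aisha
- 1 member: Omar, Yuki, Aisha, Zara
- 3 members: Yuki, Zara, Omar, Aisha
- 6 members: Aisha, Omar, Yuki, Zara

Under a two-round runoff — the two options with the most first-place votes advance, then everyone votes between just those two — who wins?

Round 1 first-place votes: Yuki 3, Omar 1, Zara 8, Aisha 6.
Zara and Aisha advance.
Runoff: Zara is preferred to Aisha by 11 voters; Aisha by 7.
Zara wins the runoff.

Zara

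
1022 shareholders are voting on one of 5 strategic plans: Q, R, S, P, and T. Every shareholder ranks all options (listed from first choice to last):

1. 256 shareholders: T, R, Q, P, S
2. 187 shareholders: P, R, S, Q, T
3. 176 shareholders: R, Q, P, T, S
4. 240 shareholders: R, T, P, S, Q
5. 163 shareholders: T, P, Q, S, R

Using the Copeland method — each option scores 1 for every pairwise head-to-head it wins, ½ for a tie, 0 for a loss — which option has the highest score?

Q: beats S; loses to R, P, and T → score 1.
R: beats Q, S, P, and T → score 4.
S: loses to Q, R, P, and T → score 0.
P: beats Q and S; loses to R and T → score 2.
T: beats Q, S, and P; loses to R → score 3.
R has the best pairwise record.

R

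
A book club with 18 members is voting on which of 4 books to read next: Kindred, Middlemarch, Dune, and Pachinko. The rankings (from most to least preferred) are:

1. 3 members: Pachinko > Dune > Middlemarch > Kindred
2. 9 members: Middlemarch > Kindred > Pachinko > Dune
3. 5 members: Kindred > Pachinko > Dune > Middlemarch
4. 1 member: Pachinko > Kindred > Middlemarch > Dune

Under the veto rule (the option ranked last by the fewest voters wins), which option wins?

Last-place votes: Kindred 3, Middlemarch 5, Dune 10, Pachinko 0.
Pachinko is ranked last by the fewest voters, so Pachinko wins.

Pachinko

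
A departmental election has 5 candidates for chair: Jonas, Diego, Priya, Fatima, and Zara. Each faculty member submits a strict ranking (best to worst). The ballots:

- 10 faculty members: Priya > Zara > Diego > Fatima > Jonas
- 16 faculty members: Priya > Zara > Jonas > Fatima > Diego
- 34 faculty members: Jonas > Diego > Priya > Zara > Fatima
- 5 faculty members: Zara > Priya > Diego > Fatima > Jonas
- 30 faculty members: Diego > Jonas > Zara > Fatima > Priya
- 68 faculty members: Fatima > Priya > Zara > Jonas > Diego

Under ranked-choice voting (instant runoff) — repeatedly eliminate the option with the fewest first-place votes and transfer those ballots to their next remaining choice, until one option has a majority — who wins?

Fatima

Round 1: Jonas 34, Diego 30, Priya 26, Fatima 68, Zara 5. Eliminate Zara.
Round 2: Jonas 34, Diego 30, Priya 31, Fatima 68. Eliminate Diego.
Round 3: Jonas 64, Priya 31, Fatima 68. Eliminate Priya.
Round 4: Jonas 80, Fatima 83. Fatima has a majority.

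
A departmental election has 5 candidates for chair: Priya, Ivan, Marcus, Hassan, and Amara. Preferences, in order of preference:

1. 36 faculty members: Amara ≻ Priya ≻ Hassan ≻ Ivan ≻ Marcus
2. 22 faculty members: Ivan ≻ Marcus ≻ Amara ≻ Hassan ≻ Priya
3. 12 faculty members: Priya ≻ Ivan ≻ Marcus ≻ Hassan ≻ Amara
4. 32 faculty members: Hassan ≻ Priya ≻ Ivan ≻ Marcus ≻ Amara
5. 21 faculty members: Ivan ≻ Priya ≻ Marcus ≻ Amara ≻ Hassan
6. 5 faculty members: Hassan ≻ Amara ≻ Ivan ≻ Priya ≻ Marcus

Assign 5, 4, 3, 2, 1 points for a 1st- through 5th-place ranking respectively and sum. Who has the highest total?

Priya

Priya: 36·4 + 22·1 + 12·5 + 32·4 + 21·4 + 5·2 = 448
Ivan: 36·2 + 22·5 + 12·4 + 32·3 + 21·5 + 5·3 = 446
Marcus: 36·1 + 22·4 + 12·3 + 32·2 + 21·3 + 5·1 = 292
Hassan: 36·3 + 22·2 + 12·2 + 32·5 + 21·1 + 5·5 = 382
Amara: 36·5 + 22·3 + 12·1 + 32·1 + 21·2 + 5·4 = 352
Priya has the highest Borda score (448).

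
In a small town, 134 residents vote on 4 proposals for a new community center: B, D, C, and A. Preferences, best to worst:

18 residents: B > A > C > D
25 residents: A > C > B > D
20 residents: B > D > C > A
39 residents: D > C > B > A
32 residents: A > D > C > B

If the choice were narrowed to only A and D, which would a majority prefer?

Voters preferring A to D: 75; preferring D to A: 59.
A wins the head-to-head.

A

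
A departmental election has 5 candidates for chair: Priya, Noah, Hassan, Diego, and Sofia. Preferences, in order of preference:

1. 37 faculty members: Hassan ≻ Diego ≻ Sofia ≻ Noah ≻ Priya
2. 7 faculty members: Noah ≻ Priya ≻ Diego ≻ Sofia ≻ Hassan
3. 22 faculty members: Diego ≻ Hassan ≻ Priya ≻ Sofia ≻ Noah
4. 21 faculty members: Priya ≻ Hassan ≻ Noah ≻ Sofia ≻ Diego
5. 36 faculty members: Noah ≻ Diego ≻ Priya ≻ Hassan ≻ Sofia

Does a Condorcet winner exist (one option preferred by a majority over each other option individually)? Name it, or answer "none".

Checking pairwise contests:
Noah beats Priya 80–43.
Hassan beats Noah 80–43.
Priya beats Hassan 64–59.
Noah beats Diego 64–59.
Priya beats Sofia 86–37.
Every option loses at least one head-to-head, so there is no Condorcet winner.

none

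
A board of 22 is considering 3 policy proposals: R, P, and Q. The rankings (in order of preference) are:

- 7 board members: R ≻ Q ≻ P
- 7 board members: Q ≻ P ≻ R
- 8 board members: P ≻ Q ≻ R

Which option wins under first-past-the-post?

First-place votes: R 7, P 8, Q 7.
P has the most first-place votes.

P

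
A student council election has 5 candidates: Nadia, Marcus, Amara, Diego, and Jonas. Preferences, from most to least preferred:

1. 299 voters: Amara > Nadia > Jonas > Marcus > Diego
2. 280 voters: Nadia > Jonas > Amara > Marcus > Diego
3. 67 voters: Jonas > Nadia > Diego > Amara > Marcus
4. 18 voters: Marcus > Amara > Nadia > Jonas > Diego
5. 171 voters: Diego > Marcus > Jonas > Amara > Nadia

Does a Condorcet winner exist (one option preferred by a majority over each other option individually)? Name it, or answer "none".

Checking pairwise contests:
Amara beats Nadia 488–347.
Nadia beats Marcus 646–189.
Jonas beats Amara 518–317.
Nadia beats Diego 664–171.
Nadia beats Jonas 597–238.
Every option loses at least one head-to-head, so there is no Condorcet winner.

none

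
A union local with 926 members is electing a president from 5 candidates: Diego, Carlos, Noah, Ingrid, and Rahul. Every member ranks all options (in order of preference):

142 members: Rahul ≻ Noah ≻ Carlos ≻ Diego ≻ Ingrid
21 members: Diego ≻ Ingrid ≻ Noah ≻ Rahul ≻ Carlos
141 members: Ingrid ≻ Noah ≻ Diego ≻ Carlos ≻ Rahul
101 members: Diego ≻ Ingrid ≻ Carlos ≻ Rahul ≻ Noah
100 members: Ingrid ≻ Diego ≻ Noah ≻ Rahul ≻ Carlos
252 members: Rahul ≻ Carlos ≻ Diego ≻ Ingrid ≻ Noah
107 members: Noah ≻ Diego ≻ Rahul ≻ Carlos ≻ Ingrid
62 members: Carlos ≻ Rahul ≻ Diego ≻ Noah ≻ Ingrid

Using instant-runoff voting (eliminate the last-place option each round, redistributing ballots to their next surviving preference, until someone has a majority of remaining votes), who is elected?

Round 1: Diego 122, Carlos 62, Noah 107, Ingrid 241, Rahul 394. Eliminate Carlos.
Round 2: Diego 122, Noah 107, Ingrid 241, Rahul 456. Eliminate Noah.
Round 3: Diego 229, Ingrid 241, Rahul 456. Eliminate Diego.
Round 4: Ingrid 363, Rahul 563. Rahul has a majority.

Rahul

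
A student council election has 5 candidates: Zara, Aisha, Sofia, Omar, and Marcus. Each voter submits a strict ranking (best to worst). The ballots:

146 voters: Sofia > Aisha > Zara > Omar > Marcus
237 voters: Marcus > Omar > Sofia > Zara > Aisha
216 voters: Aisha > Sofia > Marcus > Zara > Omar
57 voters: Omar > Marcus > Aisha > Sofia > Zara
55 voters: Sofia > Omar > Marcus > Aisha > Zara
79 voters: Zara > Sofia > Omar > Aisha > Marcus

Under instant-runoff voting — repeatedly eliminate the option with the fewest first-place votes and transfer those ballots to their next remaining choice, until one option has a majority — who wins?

Sofia

Round 1: Zara 79, Aisha 216, Sofia 201, Omar 57, Marcus 237. Eliminate Omar.
Round 2: Zara 79, Aisha 216, Sofia 201, Marcus 294. Eliminate Zara.
Round 3: Aisha 216, Sofia 280, Marcus 294. Eliminate Aisha.
Round 4: Sofia 496, Marcus 294. Sofia has a majority.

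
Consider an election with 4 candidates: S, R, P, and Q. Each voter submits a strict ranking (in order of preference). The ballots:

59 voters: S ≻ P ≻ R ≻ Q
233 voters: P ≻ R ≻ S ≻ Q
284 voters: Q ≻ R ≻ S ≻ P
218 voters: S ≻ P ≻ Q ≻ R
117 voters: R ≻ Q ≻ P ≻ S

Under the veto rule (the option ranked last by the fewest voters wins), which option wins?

S

Last-place votes: S 117, R 218, P 284, Q 292.
S is ranked last by the fewest voters, so S wins.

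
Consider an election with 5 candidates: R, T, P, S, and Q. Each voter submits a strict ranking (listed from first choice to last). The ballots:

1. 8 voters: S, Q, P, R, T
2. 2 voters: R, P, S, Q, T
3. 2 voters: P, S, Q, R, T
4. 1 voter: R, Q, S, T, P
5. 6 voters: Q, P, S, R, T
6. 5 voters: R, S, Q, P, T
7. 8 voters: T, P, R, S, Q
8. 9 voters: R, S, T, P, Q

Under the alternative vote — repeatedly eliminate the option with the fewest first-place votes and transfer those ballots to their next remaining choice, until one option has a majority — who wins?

Round 1: R 17, T 8, P 2, S 8, Q 6. Eliminate P.
Round 2: R 17, T 8, S 10, Q 6. Eliminate Q.
Round 3: R 17, T 8, S 16. Eliminate T.
Round 4: R 25, S 16. R has a majority.

R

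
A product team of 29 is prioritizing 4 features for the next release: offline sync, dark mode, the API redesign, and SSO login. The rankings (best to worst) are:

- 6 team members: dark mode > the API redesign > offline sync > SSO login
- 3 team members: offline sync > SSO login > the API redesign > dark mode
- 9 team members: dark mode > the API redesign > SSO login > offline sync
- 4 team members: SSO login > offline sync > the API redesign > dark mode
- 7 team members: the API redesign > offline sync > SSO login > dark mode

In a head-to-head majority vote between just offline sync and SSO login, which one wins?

Voters preferring offline sync to SSO login: 16; preferring SSO login to offline sync: 13.
offline sync wins the head-to-head.

offline sync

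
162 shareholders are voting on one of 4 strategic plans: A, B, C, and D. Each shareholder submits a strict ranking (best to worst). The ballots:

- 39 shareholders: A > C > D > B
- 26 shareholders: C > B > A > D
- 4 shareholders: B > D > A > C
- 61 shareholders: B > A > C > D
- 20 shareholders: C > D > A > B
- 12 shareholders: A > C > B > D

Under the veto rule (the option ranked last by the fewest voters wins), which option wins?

A

Last-place votes: A 0, B 59, C 4, D 99.
A is ranked last by the fewest voters, so A wins.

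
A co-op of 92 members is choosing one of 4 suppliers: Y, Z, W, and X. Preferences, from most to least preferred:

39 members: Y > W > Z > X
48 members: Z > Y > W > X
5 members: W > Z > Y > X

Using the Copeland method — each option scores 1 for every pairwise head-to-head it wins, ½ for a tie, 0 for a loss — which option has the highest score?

Z

Y: beats W and X; loses to Z → score 2.
Z: beats Y, W, and X → score 3.
W: beats X; loses to Y and Z → score 1.
X: loses to Y, Z, and W → score 0.
Z has the best pairwise record.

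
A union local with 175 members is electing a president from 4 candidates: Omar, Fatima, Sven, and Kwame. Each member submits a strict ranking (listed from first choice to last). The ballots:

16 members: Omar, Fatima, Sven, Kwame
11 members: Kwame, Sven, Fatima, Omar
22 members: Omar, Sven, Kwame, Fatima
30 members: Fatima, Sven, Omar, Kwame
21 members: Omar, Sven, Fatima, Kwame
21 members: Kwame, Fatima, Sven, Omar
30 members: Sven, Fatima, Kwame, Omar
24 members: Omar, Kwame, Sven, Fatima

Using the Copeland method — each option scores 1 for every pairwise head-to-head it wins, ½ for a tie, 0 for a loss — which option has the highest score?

Omar: beats Kwame; loses to Fatima and Sven → score 1.
Fatima: beats Omar and Kwame; loses to Sven → score 2.
Sven: beats Omar, Fatima, and Kwame → score 3.
Kwame: loses to Omar, Fatima, and Sven → score 0.
Sven has the best pairwise record.

Sven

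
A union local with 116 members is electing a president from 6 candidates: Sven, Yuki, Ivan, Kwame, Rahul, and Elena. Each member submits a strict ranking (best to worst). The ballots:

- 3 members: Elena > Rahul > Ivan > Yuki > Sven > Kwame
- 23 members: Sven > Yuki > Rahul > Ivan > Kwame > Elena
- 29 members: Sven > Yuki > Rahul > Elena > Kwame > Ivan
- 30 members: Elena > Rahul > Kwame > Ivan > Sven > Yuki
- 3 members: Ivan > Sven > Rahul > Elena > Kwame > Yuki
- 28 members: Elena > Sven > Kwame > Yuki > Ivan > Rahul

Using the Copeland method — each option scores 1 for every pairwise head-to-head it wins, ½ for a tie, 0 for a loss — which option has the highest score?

Elena

Sven: beats Yuki, Ivan, Kwame, and Rahul; loses to Elena → score 4.
Yuki: beats Ivan and Rahul; loses to Sven, Kwame, and Elena → score 2.
Ivan: loses to Sven, Yuki, Kwame, Rahul, and Elena → score 0.
Kwame: beats Yuki and Ivan; loses to Sven, Rahul, and Elena → score 2.
Rahul: beats Ivan and Kwame; loses to Sven, Yuki, and Elena → score 2.
Elena: beats Sven, Yuki, Ivan, Kwame, and Rahul → score 5.
Elena has the best pairwise record.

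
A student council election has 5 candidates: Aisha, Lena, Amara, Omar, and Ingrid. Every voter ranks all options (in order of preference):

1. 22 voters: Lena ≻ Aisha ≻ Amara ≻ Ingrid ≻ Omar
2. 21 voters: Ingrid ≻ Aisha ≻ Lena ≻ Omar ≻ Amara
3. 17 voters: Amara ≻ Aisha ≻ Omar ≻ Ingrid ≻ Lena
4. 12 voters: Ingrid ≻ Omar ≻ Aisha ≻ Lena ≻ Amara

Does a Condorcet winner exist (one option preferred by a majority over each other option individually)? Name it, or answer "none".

Aisha

Aisha vs Lena: 50–22 for Aisha.
Aisha vs Amara: 55–17 for Aisha.
Aisha vs Omar: 60–12 for Aisha.
Aisha vs Ingrid: 39–33 for Aisha.
Aisha beats every other option head-to-head.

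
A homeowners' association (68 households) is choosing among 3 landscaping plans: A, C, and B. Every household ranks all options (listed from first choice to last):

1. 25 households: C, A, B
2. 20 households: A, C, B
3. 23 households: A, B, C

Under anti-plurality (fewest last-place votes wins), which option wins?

A

Last-place votes: A 0, C 23, B 45.
A is ranked last by the fewest voters, so A wins.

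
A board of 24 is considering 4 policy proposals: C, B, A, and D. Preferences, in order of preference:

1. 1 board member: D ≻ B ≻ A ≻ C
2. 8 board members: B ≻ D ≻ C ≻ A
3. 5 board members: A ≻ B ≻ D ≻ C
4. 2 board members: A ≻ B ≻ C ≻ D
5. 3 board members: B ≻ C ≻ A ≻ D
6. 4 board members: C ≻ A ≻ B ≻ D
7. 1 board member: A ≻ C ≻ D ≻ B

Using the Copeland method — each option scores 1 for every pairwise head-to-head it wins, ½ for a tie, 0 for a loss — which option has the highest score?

C: beats A; loses to B and D → score 1.
B: beats C and D; ties A → score 2.5.
A: beats D; ties B; loses to C → score 1.5.
D: beats C; loses to B and A → score 1.
B has the best pairwise record.

B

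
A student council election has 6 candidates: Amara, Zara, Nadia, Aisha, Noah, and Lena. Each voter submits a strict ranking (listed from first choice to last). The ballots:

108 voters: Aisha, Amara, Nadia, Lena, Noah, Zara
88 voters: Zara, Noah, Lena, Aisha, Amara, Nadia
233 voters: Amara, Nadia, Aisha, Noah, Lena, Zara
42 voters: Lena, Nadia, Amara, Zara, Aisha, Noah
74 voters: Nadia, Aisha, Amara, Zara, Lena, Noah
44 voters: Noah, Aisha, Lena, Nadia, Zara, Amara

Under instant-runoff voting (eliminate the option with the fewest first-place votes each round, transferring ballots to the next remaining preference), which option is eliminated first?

Round 1: Amara 233, Zara 88, Nadia 74, Aisha 108, Noah 44, Lena 42. Eliminate Lena.

Lena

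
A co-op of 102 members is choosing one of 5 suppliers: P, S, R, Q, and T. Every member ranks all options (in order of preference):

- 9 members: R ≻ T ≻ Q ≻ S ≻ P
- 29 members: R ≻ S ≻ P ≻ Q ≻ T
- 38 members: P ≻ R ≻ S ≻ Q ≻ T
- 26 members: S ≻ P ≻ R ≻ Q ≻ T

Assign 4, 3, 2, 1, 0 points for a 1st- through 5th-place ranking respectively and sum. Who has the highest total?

R

P: 9·0 + 29·2 + 38·4 + 26·3 = 288
S: 9·1 + 29·3 + 38·2 + 26·4 = 276
R: 9·4 + 29·4 + 38·3 + 26·2 = 318
Q: 9·2 + 29·1 + 38·1 + 26·1 = 111
T: 9·3 + 29·0 + 38·0 + 26·0 = 27
R has the highest Borda score (318).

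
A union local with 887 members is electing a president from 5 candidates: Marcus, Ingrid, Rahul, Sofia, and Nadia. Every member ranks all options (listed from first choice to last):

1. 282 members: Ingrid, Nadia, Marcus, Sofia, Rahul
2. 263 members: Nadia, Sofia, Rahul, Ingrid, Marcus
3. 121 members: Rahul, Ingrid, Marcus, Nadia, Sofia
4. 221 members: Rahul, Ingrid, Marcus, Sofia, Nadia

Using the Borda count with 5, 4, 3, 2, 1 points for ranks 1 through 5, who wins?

Ingrid

Marcus: 282·3 + 263·1 + 121·3 + 221·3 = 2135
Ingrid: 282·5 + 263·2 + 121·4 + 221·4 = 3304
Rahul: 282·1 + 263·3 + 121·5 + 221·5 = 2781
Sofia: 282·2 + 263·4 + 121·1 + 221·2 = 2179
Nadia: 282·4 + 263·5 + 121·2 + 221·1 = 2906
Ingrid has the highest Borda score (3304).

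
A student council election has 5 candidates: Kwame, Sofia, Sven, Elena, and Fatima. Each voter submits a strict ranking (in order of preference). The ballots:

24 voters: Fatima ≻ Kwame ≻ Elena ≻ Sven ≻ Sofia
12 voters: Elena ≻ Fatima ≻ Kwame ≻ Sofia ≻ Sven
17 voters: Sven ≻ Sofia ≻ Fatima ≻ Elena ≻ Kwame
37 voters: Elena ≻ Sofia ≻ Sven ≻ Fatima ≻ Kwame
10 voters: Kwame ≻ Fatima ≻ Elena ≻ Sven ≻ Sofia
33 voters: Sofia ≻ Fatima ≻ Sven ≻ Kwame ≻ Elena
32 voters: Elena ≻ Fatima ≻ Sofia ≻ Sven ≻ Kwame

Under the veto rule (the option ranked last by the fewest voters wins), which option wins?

Fatima

Last-place votes: Kwame 86, Sofia 34, Sven 12, Elena 33, Fatima 0.
Fatima is ranked last by the fewest voters, so Fatima wins.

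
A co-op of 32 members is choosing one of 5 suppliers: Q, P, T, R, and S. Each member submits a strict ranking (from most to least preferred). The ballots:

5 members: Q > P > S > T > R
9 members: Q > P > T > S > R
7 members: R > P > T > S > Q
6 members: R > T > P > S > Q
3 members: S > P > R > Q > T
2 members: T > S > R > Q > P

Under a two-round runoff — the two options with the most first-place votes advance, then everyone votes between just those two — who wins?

Round 1 first-place votes: Q 14, P 0, T 2, R 13, S 3.
Q and R advance.
Runoff: Q is preferred to R by 14 voters; R by 18.
R wins the runoff.

R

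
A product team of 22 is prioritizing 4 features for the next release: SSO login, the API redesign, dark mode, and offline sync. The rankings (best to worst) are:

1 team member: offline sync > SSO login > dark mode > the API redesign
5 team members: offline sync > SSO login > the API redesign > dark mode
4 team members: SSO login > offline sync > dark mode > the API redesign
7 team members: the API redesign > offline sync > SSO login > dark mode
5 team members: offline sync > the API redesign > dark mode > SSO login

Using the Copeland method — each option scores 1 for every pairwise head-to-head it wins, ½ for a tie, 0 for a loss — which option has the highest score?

SSO login: beats dark mode; loses to the API redesign and offline sync → score 1.
the API redesign: beats SSO login and dark mode; loses to offline sync → score 2.
dark mode: loses to SSO login, the API redesign, and offline sync → score 0.
offline sync: beats SSO login, the API redesign, and dark mode → score 3.
offline sync has the best pairwise record.

offline sync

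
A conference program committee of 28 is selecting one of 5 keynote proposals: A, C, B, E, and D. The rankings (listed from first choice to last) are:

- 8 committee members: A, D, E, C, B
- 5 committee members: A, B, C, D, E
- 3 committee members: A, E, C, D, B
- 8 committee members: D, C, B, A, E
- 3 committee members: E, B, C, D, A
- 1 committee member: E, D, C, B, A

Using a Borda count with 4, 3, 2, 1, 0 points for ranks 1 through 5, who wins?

A: 8·4 + 5·4 + 3·4 + 8·1 + 3·0 + 1·0 = 72
C: 8·1 + 5·2 + 3·2 + 8·3 + 3·2 + 1·2 = 56
B: 8·0 + 5·3 + 3·0 + 8·2 + 3·3 + 1·1 = 41
E: 8·2 + 5·0 + 3·3 + 8·0 + 3·4 + 1·4 = 41
D: 8·3 + 5·1 + 3·1 + 8·4 + 3·1 + 1·3 = 70
A has the highest Borda score (72).

A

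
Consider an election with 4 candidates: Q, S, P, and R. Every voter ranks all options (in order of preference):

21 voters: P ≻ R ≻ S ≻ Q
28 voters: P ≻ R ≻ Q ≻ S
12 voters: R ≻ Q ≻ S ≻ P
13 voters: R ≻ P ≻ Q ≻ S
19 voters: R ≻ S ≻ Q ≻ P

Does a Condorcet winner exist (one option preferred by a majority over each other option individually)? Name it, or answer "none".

P vs Q: 62–31 for P.
P vs S: 62–31 for P.
P vs R: 49–44 for P.
P beats every other option head-to-head.

P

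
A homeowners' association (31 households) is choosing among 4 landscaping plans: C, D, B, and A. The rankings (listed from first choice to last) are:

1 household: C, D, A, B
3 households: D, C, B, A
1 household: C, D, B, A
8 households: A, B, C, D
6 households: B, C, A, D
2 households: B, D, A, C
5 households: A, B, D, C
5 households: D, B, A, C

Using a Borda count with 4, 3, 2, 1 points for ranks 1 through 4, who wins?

B

C: 1·4 + 3·3 + 1·4 + 8·2 + 6·3 + 2·1 + 5·1 + 5·1 = 63
D: 1·3 + 3·4 + 1·3 + 8·1 + 6·1 + 2·3 + 5·2 + 5·4 = 68
B: 1·1 + 3·2 + 1·2 + 8·3 + 6·4 + 2·4 + 5·3 + 5·3 = 95
A: 1·2 + 3·1 + 1·1 + 8·4 + 6·2 + 2·2 + 5·4 + 5·2 = 84
B has the highest Borda score (95).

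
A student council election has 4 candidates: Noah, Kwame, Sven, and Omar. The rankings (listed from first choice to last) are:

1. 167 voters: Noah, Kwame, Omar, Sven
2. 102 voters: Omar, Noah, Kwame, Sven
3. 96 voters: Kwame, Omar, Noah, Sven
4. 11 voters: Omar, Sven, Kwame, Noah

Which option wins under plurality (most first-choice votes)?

First-place votes: Noah 167, Kwame 96, Sven 0, Omar 113.
Noah has the most first-place votes.

Noah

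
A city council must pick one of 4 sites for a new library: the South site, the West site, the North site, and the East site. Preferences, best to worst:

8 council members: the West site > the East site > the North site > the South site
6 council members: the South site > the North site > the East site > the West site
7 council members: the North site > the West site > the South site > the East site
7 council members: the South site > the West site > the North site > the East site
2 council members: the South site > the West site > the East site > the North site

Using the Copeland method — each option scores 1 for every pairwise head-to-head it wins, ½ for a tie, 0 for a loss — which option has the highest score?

the West site

the South site: beats the East site; ties the West site and the North site → score 2.
the West site: beats the North site and the East site; ties the South site → score 2.5.
the North site: beats the East site; ties the South site; loses to the West site → score 1.5.
the East site: loses to the South site, the West site, and the North site → score 0.
the West site has the best pairwise record.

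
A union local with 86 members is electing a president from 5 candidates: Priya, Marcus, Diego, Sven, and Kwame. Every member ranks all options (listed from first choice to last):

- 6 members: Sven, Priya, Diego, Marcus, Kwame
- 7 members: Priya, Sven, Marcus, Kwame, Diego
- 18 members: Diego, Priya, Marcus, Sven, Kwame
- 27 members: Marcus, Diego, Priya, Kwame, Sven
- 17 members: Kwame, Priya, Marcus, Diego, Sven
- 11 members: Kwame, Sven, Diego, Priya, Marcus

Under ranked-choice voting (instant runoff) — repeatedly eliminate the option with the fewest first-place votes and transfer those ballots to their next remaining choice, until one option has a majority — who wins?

Marcus

Round 1: Priya 7, Marcus 27, Diego 18, Sven 6, Kwame 28. Eliminate Sven.
Round 2: Priya 13, Marcus 27, Diego 18, Kwame 28. Eliminate Priya.
Round 3: Marcus 34, Diego 24, Kwame 28. Eliminate Diego.
Round 4: Marcus 58, Kwame 28. Marcus has a majority.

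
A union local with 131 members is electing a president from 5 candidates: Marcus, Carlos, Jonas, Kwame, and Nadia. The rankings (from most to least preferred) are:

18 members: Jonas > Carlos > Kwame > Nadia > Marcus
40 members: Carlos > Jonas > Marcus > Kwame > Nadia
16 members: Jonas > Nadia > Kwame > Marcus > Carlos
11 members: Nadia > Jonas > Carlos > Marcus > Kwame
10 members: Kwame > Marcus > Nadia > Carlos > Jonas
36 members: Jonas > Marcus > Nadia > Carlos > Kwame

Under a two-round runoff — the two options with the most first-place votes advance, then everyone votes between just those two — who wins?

Round 1 first-place votes: Marcus 0, Carlos 40, Jonas 70, Kwame 10, Nadia 11.
Jonas and Carlos advance.
Runoff: Jonas is preferred to Carlos by 81 voters; Carlos by 50.
Jonas wins the runoff.

Jonas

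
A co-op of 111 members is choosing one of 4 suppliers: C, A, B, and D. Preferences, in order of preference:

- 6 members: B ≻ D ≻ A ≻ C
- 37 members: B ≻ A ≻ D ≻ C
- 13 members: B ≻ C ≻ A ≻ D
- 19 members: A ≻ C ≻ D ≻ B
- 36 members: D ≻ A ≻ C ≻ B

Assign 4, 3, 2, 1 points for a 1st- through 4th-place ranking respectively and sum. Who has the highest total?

A

C: 6·1 + 37·1 + 13·3 + 19·3 + 36·2 = 211
A: 6·2 + 37·3 + 13·2 + 19·4 + 36·3 = 333
B: 6·4 + 37·4 + 13·4 + 19·1 + 36·1 = 279
D: 6·3 + 37·2 + 13·1 + 19·2 + 36·4 = 287
A has the highest Borda score (333).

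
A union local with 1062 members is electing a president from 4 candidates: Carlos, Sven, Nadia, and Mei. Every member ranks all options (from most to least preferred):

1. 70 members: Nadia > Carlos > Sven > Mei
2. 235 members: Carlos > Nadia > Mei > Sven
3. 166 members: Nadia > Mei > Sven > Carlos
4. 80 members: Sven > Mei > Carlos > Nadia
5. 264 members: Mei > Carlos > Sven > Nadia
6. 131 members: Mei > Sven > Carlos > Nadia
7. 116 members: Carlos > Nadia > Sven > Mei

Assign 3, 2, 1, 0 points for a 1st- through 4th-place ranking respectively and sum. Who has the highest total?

Carlos

Carlos: 70·2 + 235·3 + 166·0 + 80·1 + 264·2 + 131·1 + 116·3 = 1932
Sven: 70·1 + 235·0 + 166·1 + 80·3 + 264·1 + 131·2 + 116·1 = 1118
Nadia: 70·3 + 235·2 + 166·3 + 80·0 + 264·0 + 131·0 + 116·2 = 1410
Mei: 70·0 + 235·1 + 166·2 + 80·2 + 264·3 + 131·3 + 116·0 = 1912
Carlos has the highest Borda score (1932).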